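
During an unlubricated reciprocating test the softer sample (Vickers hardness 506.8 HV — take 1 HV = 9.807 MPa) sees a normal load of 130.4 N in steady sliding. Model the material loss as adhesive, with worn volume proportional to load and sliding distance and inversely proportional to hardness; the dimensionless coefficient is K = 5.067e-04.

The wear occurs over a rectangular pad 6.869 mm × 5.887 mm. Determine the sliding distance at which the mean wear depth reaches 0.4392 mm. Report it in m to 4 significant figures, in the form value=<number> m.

All arithmetic carries exact precision, and intermediate values are printed rounded, and rounded once at the end, at 4 significant figures.
Hardness H = 506.8 HV × 9.807 MPa/HV = 4970 MPa = 4.970e+09 Pa.
Pad sides 6.869 mm × 5.887 mm = 0.006869 m × 0.005887 m. Contact area A = 0.006869 m × 0.005887 m = 4.044e-05 m².
Depth limit h_lim = 0.4392 mm = 4.392e-04 m.
Collected in SI base units: W = 130.4 N, H = 4.970e+09 Pa, K = 5.067e-04.
At the depth limit, V_lim = h_lim·A = 4.392e-04 · 4.044e-05 = 1.776e-08 m³.
Inverting, life L = V_lim·H/(K·W) = 1.776e-08 · 4.970e+09 / (5.067e-04 · 130.4) = 1336 m.

value=1336 m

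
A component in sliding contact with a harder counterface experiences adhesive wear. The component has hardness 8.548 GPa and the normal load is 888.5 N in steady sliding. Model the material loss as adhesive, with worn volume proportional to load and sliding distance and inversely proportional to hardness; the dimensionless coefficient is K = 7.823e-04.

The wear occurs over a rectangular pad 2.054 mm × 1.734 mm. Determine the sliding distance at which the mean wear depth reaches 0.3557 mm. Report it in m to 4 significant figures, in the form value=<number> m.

value=15.58 m

The computation runs at full float precision. The intermediates are printed rounded. Rounded just once: 4 significant figures.
Convert: Hardness H = 8.548 GPa = 8.548e+09 Pa.
Convert: Pad sides 2.054 mm × 1.734 mm = 0.002054 m × 0.001734 m. Contact area A = 0.002054 m × 0.001734 m = 3.562e-06 m².
Convert: Depth limit h_lim = 0.3557 mm = 3.557e-04 m.
As SI base values: W = 888.5 N, H = 8.548e+09 Pa, K = 7.823e-04.
At the depth limit, V_lim = h_lim·A = 3.557e-04 · 3.562e-06 = 1.267e-09 m³.
Inverting, life L = V_lim·H/(K·W) = 1.267e-09 · 8.548e+09 / (7.823e-04 · 888.5) = 15.58 m.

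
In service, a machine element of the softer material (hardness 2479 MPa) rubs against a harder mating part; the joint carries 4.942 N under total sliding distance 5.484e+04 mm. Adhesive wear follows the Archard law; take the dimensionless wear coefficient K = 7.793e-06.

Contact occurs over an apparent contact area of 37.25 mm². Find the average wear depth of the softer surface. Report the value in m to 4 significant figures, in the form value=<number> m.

Intermediates are shown rounded — all working math carries exact precision; a single final rounding to four significant digits.
Distance covered L = 5.484e+04 mm = 54.84 m.
Hardness H = 2479 MPa = 2.479e+09 Pa.
Contact area A = 37.25 mm² = 3.725e-05 m².
SI base units throughout: W = 4.942 N, H = 2.479e+09 Pa, K = 7.793e-06.
The Archard volume V = K·W·L/H = 7.793e-06 · 4.942 · 54.84 / 2.479e+09 = 8.520e-13 m³.
Depth of wear h = V/A = 8.520e-13 / 3.725e-05 = 2.287e-08 m.

value=2.287e-08 m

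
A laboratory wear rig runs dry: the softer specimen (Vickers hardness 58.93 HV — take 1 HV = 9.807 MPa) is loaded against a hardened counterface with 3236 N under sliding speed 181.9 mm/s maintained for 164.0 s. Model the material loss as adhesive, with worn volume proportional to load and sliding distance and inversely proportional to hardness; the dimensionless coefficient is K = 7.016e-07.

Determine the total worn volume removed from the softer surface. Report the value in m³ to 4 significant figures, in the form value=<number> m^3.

value=1.172e-10 m^3

The intermediates are shown rounded, and the algebra keeps full float precision, and one last rounding, at 4 significant digits.
Sliding speed v = 181.9 mm/s = 0.1819 m/s. Distance covered L = v·t = 0.1819 m/s × 164.0 s = 29.83 m.
Hardness H = 58.93 HV × 9.807 MPa/HV = 577.9 MPa = 5.779e+08 Pa.
Collected in SI base units: W = 3236 N, H = 5.779e+08 Pa, K = 7.016e-07.
Volume removed: V = K·W·L/H = 7.016e-07 · 3236 · 29.83 / 5.779e+08 = 1.172e-10 m³.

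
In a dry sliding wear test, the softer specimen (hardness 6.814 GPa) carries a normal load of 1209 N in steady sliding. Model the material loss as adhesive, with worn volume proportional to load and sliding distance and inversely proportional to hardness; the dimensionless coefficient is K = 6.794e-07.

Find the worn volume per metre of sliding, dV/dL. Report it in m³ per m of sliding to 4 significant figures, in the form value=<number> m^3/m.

value=1.205e-13 m^3/m

The algebra runs at full precision, and intermediates appear rounded; rounded once at the end: four significant figures.
Convert: Hardness H = 6.814 GPa = 6.814e+09 Pa.
In SI base units: W = 1209 N, H = 6.814e+09 Pa, K = 6.794e-07.
Volumetric rate dV/dL = K·W/H — distance-free: 6.794e-07 · 1209 / 6.814e+09 = 1.205e-13 m³/m.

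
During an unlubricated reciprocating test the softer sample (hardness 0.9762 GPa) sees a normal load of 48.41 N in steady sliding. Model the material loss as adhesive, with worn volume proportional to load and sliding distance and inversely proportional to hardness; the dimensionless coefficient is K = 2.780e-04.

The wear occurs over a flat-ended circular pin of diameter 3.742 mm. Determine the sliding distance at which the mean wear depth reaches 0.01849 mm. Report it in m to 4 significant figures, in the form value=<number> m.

value=14.75 m

Intermediate values are printed rounded; every step maintains exact precision — one last rounding, at four significant digits.
Hardness H = 0.9762 GPa = 9.762e+08 Pa.
Pin diameter d = 3.742 mm = 0.003742 m. Contact area A = π·d²/4 = π·(0.003742 m)²/4 = 1.100e-05 m².
Depth limit h_lim = 0.01849 mm = 1.849e-05 m.
SI base units throughout: W = 48.41 N, H = 9.762e+08 Pa, K = 2.780e-04.
Permissible volume V_lim = h_lim·A = 1.849e-05 · 1.100e-05 = 2.033e-10 m³.
Thus life L = V_lim·H/(K·W) = 2.033e-10 · 9.762e+08 / (2.780e-04 · 48.41) = 14.75 m.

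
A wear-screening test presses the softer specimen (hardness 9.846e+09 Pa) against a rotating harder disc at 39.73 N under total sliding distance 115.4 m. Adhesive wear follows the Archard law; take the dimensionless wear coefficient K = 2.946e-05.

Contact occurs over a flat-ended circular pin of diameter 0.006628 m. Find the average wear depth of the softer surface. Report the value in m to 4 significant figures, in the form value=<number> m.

value=3.976e-07 m

The computation keeps full float precision. The intermediates are printed rounded — one last rounding: 4 significant figures.
Contact area A = π·d²/4 = π·(0.006628 m)²/4 = 3.450e-05 m².
Working in SI base units: W = 39.73 N, H = 9.846e+09 Pa, K = 2.946e-05.
Apply Archard: V = K·W·L/H = 2.946e-05 · 39.73 · 115.4 / 9.846e+09 = 1.372e-11 m³.
Average depth h = V/A = 1.372e-11 / 3.450e-05 = 3.976e-07 m.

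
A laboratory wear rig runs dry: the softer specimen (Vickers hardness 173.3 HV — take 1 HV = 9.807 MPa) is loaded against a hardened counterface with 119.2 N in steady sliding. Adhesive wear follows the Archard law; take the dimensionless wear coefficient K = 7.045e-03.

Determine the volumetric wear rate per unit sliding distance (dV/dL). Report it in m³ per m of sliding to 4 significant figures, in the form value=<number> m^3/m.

value=4.941e-10 m^3/m

The intermediates appear rounded, and every step maintains full float precision, and rounded once at the end: 4 significant digits.
Hardness H = 173.3 HV × 9.807 MPa/HV = 1700 MPa = 1.700e+09 Pa.
Working in SI base units: W = 119.2 N, H = 1.700e+09 Pa, K = 7.045e-03.
Volumetric rate dV/dL = K·W/H (independent of L): 7.045e-03 · 119.2 / 1.700e+09 = 4.941e-10 m³/m.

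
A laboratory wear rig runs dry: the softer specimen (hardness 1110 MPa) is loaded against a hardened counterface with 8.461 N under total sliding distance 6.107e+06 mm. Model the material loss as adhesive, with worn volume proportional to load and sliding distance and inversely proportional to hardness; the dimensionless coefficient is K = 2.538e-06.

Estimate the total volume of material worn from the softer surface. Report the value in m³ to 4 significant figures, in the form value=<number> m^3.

All arithmetic runs at full float precision, and intermediate values appear rounded — one final rounding: 4 significant digits.
The distance L = 6.107e+06 mm = 6107 m.
Hardness H = 1110 MPa = 1.110e+09 Pa.
Collected in SI base units: W = 8.461 N, H = 1.110e+09 Pa, K = 2.538e-06.
Archard relation: V = K·W·L/H = 2.538e-06 · 8.461 · 6107 / 1.110e+09 = 1.181e-10 m³.

value=1.181e-10 m^3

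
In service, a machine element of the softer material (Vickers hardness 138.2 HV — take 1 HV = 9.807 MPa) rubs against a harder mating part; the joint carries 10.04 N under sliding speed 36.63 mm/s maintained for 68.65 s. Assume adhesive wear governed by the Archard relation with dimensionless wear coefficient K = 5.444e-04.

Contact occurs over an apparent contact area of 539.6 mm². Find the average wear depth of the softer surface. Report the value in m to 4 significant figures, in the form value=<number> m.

Each operation maintains full precision — the intermediates are displayed rounded, and one final rounding: four significant digits.
Sliding speed v = 36.63 mm/s = 0.03663 m/s. The distance L = v·t = 0.03663 m/s × 68.65 s = 2.515 m.
Hardness H = 138.2 HV × 9.807 MPa/HV = 1355 MPa = 1.355e+09 Pa.
Contact area A = 539.6 mm² = 5.396e-04 m².
In SI base units, W = 10.04 N, H = 1.355e+09 Pa, K = 5.444e-04.
Worn volume V = K·W·L/H = 5.444e-04 · 10.04 · 2.515 / 1.355e+09 = 1.014e-11 m³.
Mean wear depth h = V/A = 1.014e-11 / 5.396e-04 = 1.879e-08 m.

value=1.879e-08 m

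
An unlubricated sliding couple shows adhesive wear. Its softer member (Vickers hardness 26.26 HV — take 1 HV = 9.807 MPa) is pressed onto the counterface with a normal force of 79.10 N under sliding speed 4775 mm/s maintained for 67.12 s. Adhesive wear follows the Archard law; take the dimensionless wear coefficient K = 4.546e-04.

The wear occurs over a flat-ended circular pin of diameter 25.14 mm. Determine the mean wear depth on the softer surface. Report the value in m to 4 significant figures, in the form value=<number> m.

Every step runs at full precision, and printed values are rounded. Rounded once at the end: four significant digits.
Convert: Sliding speed v = 4775 mm/s = 4.775 m/s. Distance L = v·t = 4.775 m/s × 67.12 s = 320.5 m.
Convert: Hardness H = 26.26 HV × 9.807 MPa/HV = 257.5 MPa = 2.575e+08 Pa.
Convert: Pin diameter d = 25.14 mm = 0.02514 m. Contact area A = π·d²/4 = π·(0.02514 m)²/4 = 4.964e-04 m².
SI base units throughout: W = 79.10 N, H = 2.575e+08 Pa, K = 4.546e-04.
Apply Archard: V = K·W·L/H = 4.546e-04 · 79.10 · 320.5 / 2.575e+08 = 4.475e-08 m³.
Average depth h = V/A = 4.475e-08 / 4.964e-04 = 9.015e-05 m.

value=9.015e-05 m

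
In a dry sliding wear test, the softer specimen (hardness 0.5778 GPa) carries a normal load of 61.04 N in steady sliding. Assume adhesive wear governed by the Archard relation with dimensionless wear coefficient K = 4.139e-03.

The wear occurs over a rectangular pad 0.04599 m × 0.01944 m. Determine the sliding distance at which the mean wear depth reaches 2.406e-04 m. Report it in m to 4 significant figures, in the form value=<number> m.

Each operation maintains full precision; intermediate values are displayed rounded, and one last rounding: four significant digits.
Hardness H = 0.5778 GPa = 5.778e+08 Pa.
Contact area A = 0.04599 m × 0.01944 m = 8.940e-04 m².
SI base units throughout: W = 61.04 N, H = 5.778e+08 Pa, K = 4.139e-03.
Allowed volume V_lim = h_lim·A = 2.406e-04 · 8.940e-04 = 2.151e-07 m³.
Thus life L = V_lim·H/(K·W) = 2.151e-07 · 5.778e+08 / (4.139e-03 · 61.04) = 492.0 m.

value=492.0 m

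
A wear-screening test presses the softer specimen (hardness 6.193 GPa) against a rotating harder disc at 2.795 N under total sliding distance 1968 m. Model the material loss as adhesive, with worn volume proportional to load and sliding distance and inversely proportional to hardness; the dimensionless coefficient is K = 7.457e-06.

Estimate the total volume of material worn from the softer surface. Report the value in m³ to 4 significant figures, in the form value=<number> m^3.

value=6.623e-12 m^3

All arithmetic maintains full precision, and shown intermediates are rounded; one final rounding: 4 significant digits.
Hardness H = 6.193 GPa = 6.193e+09 Pa.
Expressed in SI base units: W = 2.795 N, H = 6.193e+09 Pa, K = 7.457e-06.
By Archard's law, V = K·W·L/H = 7.457e-06 · 2.795 · 1968 / 6.193e+09 = 6.623e-12 m³.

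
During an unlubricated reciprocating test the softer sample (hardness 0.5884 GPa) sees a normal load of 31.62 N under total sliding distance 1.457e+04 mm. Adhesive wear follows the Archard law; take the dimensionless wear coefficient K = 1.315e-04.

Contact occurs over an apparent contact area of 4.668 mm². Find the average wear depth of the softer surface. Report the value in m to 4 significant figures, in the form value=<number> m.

Intermediates appear rounded. The algebra keeps full precision, and a single final rounding, at four significant figures.
Convert: The distance L = 1.457e+04 mm = 14.57 m.
Convert: Hardness H = 0.5884 GPa = 5.884e+08 Pa.
Convert: Contact area A = 4.668 mm² = 4.668e-06 m².
Working in SI base units: W = 31.62 N, H = 5.884e+08 Pa, K = 1.315e-04.
By Archard's law, V = K·W·L/H = 1.315e-04 · 31.62 · 14.57 / 5.884e+08 = 1.030e-10 m³.
Mean depth h = V/A = 1.030e-10 / 4.668e-06 = 2.206e-05 m.

value=2.206e-05 m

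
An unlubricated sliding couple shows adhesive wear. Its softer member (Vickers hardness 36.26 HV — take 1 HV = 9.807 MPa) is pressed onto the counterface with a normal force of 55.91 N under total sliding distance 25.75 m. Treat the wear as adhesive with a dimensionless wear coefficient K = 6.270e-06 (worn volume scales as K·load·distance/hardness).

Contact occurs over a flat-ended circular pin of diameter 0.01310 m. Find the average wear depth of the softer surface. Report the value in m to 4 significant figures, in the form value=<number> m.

Quoted intermediates are rounded, and the algebra carries full float precision, and rounded just once: 4 significant digits.
Convert: Hardness H = 36.26 HV × 9.807 MPa/HV = 355.6 MPa = 3.556e+08 Pa.
Convert: Contact area A = π·d²/4 = π·(0.01310 m)²/4 = 1.348e-04 m².
SI base units throughout: W = 55.91 N, H = 3.556e+08 Pa, K = 6.270e-06.
The Archard volume V = K·W·L/H = 6.270e-06 · 55.91 · 25.75 / 3.556e+08 = 2.538e-11 m³.
Depth of wear h = V/A = 2.538e-11 / 1.348e-04 = 1.883e-07 m.

value=1.883e-07 m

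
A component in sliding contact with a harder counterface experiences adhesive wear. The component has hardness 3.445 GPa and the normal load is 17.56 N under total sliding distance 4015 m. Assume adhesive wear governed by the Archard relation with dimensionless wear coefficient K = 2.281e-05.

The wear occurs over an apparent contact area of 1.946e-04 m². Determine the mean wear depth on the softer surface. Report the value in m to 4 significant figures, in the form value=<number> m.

value=2.399e-06 m

Intermediate values are displayed rounded, and all arithmetic keeps full float precision. Rounded once at the end, at four significant digits.
Hardness H = 3.445 GPa = 3.445e+09 Pa.
Expressed in SI base units: W = 17.56 N, H = 3.445e+09 Pa, K = 2.281e-05.
Worn volume V = K·W·L/H = 2.281e-05 · 17.56 · 4015 / 3.445e+09 = 4.668e-10 m³.
Mean wear depth h = V/A = 4.668e-10 / 1.946e-04 = 2.399e-06 m.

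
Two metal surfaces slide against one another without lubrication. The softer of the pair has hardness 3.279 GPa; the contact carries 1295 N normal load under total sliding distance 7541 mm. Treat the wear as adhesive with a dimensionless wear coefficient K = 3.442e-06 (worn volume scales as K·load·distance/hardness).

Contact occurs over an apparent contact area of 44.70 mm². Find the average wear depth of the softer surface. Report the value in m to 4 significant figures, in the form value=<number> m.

Intermediate values appear rounded — the computation runs at full precision — rounded just once: 4 significant digits.
Convert: The distance L = 7541 mm = 7.541 m.
Convert: Hardness H = 3.279 GPa = 3.279e+09 Pa.
Convert: Contact area A = 44.70 mm² = 4.470e-05 m².
Collected in SI base units: W = 1295 N, H = 3.279e+09 Pa, K = 3.442e-06.
Apply Archard: V = K·W·L/H = 3.442e-06 · 1295 · 7.541 / 3.279e+09 = 1.025e-11 m³.
Mean depth h = V/A = 1.025e-11 / 4.470e-05 = 2.293e-07 m.

value=2.293e-07 m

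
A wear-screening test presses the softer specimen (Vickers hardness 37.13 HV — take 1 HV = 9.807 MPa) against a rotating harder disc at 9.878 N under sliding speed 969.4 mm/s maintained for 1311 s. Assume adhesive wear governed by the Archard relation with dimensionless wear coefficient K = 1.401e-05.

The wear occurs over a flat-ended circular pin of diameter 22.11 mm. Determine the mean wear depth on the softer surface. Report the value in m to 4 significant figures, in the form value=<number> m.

All arithmetic maintains full precision — the intermediates are printed rounded — one last rounding to four significant figures.
Sliding speed v = 969.4 mm/s = 0.9694 m/s. Sliding distance L = v·t = 0.9694 m/s × 1311 s = 1271 m.
Hardness H = 37.13 HV × 9.807 MPa/HV = 364.1 MPa = 3.641e+08 Pa.
Pin diameter d = 22.11 mm = 0.02211 m. Contact area A = π·d²/4 = π·(0.02211 m)²/4 = 3.839e-04 m².
Restated in SI base units: W = 9.878 N, H = 3.641e+08 Pa, K = 1.401e-05.
Archard volume V = K·W·L/H = 1.401e-05 · 9.878 · 1271 / 3.641e+08 = 4.830e-10 m³.
Mean depth h = V/A = 4.830e-10 / 3.839e-04 = 1.258e-06 m.

value=1.258e-06 m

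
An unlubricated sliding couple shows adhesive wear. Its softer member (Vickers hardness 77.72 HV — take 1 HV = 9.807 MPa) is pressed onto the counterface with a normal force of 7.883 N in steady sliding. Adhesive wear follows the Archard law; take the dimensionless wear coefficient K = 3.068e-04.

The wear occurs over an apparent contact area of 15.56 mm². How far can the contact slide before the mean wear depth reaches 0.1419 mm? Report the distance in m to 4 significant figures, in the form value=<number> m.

All arithmetic keeps full float precision, and the intermediates are printed rounded. Rounded just once, at four significant digits.
Hardness H = 77.72 HV × 9.807 MPa/HV = 762.2 MPa = 7.622e+08 Pa.
Contact area A = 15.56 mm² = 1.556e-05 m².
Depth limit h_lim = 0.1419 mm = 1.419e-04 m.
Working in SI base units: W = 7.883 N, H = 7.622e+08 Pa, K = 3.068e-04.
Volume at the limit: V_lim = h_lim·A = 1.419e-04 · 1.556e-05 = 2.208e-09 m³.
So the life L = V_lim·H/(K·W) = 2.208e-09 · 7.622e+08 / (3.068e-04 · 7.883) = 695.8 m.

value=695.8 m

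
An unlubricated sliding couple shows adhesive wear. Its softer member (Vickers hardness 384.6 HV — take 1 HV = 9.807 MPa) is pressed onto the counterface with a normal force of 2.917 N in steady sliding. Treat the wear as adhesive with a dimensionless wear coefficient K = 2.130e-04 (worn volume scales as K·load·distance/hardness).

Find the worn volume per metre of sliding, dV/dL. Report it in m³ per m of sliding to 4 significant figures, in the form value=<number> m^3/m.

value=1.647e-13 m^3/m

The computation runs at exact precision — quoted intermediates are rounded, and a lone final rounding to 4 significant digits.
Hardness H = 384.6 HV × 9.807 MPa/HV = 3772 MPa = 3.772e+09 Pa.
In SI base units, W = 2.917 N, H = 3.772e+09 Pa, K = 2.130e-04.
Volumetric rate dV/dL = K·W/H: 2.130e-04 · 2.917 / 3.772e+09 = 1.647e-13 m³/m.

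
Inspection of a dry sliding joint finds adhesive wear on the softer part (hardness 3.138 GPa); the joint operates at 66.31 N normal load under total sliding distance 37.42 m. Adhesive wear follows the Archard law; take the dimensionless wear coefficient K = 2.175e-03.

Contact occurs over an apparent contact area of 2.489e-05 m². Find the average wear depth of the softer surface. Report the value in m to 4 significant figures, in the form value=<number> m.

value=6.910e-05 m

Intermediate values are printed rounded — the computation keeps full float precision, and a single final rounding to four significant digits.
Convert: Hardness H = 3.138 GPa = 3.138e+09 Pa.
Restated in SI base units: W = 66.31 N, H = 3.138e+09 Pa, K = 2.175e-03.
By Archard's law, V = K·W·L/H = 2.175e-03 · 66.31 · 37.42 / 3.138e+09 = 1.720e-09 m³.
Mean wear depth h = V/A = 1.720e-09 / 2.489e-05 = 6.910e-05 m.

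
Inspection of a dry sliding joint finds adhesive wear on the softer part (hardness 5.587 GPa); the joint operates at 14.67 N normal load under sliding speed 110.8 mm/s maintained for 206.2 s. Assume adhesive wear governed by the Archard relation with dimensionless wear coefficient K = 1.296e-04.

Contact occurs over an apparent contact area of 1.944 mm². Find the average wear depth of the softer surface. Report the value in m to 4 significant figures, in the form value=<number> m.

value=3.999e-06 m

All arithmetic runs at full precision; intermediate values are shown rounded — a lone final rounding: 4 significant digits.
Convert: Sliding speed v = 110.8 mm/s = 0.1108 m/s. Path length L = v·t = 0.1108 m/s × 206.2 s = 22.85 m.
Convert: Hardness H = 5.587 GPa = 5.587e+09 Pa.
Convert: Contact area A = 1.944 mm² = 1.944e-06 m².
Working in SI base units: W = 14.67 N, H = 5.587e+09 Pa, K = 1.296e-04.
Volume removed: V = K·W·L/H = 1.296e-04 · 14.67 · 22.85 / 5.587e+09 = 7.775e-12 m³.
Mean depth h = V/A = 7.775e-12 / 1.944e-06 = 3.999e-06 m.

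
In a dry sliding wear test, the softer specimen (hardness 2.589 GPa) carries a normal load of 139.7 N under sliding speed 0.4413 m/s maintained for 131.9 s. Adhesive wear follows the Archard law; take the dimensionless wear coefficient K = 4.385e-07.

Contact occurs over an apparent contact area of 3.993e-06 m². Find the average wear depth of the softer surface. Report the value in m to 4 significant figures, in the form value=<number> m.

value=3.449e-07 m

Intermediates are displayed rounded, and every step holds full float precision — rounded once at the end: 4 significant figures.
Total distance L = v·t = 0.4413 m/s × 131.9 s = 58.21 m.
Hardness H = 2.589 GPa = 2.589e+09 Pa.
Working in SI base units: W = 139.7 N, H = 2.589e+09 Pa, K = 4.385e-07.
Archard relation: V = K·W·L/H = 4.385e-07 · 139.7 · 58.21 / 2.589e+09 = 1.377e-12 m³.
Mean wear depth h = V/A = 1.377e-12 / 3.993e-06 = 3.449e-07 m.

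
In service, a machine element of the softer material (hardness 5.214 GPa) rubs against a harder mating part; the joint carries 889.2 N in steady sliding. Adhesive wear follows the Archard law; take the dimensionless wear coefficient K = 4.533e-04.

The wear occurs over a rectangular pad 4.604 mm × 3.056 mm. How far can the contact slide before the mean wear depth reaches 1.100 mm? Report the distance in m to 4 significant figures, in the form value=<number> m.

All arithmetic holds full precision. Intermediate values are shown rounded. Rounded once at the end: four significant figures.
Convert: Hardness H = 5.214 GPa = 5.214e+09 Pa.
Convert: Pad sides 4.604 mm × 3.056 mm = 0.004604 m × 0.003056 m. Contact area A = 0.004604 m × 0.003056 m = 1.407e-05 m².
Convert: Depth limit h_lim = 1.100 mm = 0.001100 m.
Working in SI base units: W = 889.2 N, H = 5.214e+09 Pa, K = 4.533e-04.
At the depth limit, V_lim = h_lim·A = 0.001100 · 1.407e-05 = 1.548e-08 m³.
Sliding life L = V_lim·H/(K·W) = 1.548e-08 · 5.214e+09 / (4.533e-04 · 889.2) = 200.2 m.

value=200.2 m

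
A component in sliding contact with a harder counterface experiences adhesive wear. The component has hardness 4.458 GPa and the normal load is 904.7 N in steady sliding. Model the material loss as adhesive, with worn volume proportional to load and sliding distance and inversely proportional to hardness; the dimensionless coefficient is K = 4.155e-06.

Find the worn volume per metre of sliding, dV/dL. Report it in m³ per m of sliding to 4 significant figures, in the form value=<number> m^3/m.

Intermediates appear rounded; every step holds full precision, and a single final rounding: four significant digits.
Convert: Hardness H = 4.458 GPa = 4.458e+09 Pa.
SI base units throughout: W = 904.7 N, H = 4.458e+09 Pa, K = 4.155e-06.
Volumetric rate dV/dL = K·W/H (no L dependence): 4.155e-06 · 904.7 / 4.458e+09 = 8.432e-13 m³/m.

value=8.432e-13 m^3/m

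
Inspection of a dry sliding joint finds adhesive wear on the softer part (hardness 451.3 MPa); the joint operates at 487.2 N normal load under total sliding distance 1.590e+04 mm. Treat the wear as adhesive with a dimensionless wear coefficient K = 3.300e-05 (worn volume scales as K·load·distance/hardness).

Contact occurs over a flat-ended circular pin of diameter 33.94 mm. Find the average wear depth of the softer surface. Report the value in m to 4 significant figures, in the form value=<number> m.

value=6.261e-07 m

The intermediates are shown rounded; every step holds full precision, and a lone final rounding, at 4 significant digits.
The distance L = 1.590e+04 mm = 15.90 m.
Hardness H = 451.3 MPa = 4.513e+08 Pa.
Pin diameter d = 33.94 mm = 0.03394 m. Contact area A = π·d²/4 = π·(0.03394 m)²/4 = 9.047e-04 m².
SI base units throughout: W = 487.2 N, H = 4.513e+08 Pa, K = 3.300e-05.
Worn volume V = K·W·L/H = 3.300e-05 · 487.2 · 15.90 / 4.513e+08 = 5.664e-10 m³.
Mean wear depth h = V/A = 5.664e-10 / 9.047e-04 = 6.261e-07 m.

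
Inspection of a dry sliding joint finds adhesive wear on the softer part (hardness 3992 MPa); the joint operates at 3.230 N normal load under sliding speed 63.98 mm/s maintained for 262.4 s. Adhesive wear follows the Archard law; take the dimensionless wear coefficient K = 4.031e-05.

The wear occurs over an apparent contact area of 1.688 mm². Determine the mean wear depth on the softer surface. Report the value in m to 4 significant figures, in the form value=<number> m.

value=3.244e-07 m

The computation runs at full precision — displayed values are rounded. Rounded just once to four significant digits.
Convert: Sliding speed v = 63.98 mm/s = 0.06398 m/s. Sliding distance L = v·t = 0.06398 m/s × 262.4 s = 16.79 m.
Convert: Hardness H = 3992 MPa = 3.992e+09 Pa.
Convert: Contact area A = 1.688 mm² = 1.688e-06 m².
In SI base units: W = 3.230 N, H = 3.992e+09 Pa, K = 4.031e-05.
Archard volume V = K·W·L/H = 4.031e-05 · 3.230 · 16.79 / 3.992e+09 = 5.476e-13 m³.
Depth of wear h = V/A = 5.476e-13 / 1.688e-06 = 3.244e-07 m.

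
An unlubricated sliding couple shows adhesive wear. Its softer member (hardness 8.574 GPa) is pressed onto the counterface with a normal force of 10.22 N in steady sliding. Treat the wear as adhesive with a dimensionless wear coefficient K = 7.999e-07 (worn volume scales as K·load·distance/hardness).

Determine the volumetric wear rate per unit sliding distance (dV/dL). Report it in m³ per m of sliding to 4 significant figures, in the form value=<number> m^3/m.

Every step holds full precision; intermediates are shown rounded; rounded just once: 4 significant figures.
Hardness H = 8.574 GPa = 8.574e+09 Pa.
Expressed in SI base units: W = 10.22 N, H = 8.574e+09 Pa, K = 7.999e-07.
Rate of wear dV/dL = K·W/H (no L dependence): 7.999e-07 · 10.22 / 8.574e+09 = 9.535e-16 m³/m.

value=9.535e-16 m^3/m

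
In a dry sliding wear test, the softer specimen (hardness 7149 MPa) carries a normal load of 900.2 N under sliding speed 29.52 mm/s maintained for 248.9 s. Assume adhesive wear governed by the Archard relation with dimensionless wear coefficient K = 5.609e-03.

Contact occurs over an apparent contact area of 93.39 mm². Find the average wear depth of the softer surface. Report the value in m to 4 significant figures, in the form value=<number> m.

Intermediate values appear rounded; every step runs at full float precision. Rounded once at the end to 4 significant figures.
Sliding speed v = 29.52 mm/s = 0.02952 m/s. Distance covered L = v·t = 0.02952 m/s × 248.9 s = 7.348 m.
Hardness H = 7149 MPa = 7.149e+09 Pa.
Contact area A = 93.39 mm² = 9.339e-05 m².
SI base units throughout: W = 900.2 N, H = 7.149e+09 Pa, K = 5.609e-03.
Apply Archard: V = K·W·L/H = 5.609e-03 · 900.2 · 7.348 / 7.149e+09 = 5.189e-09 m³.
Mean wear depth h = V/A = 5.189e-09 / 9.339e-05 = 5.557e-05 m.

value=5.557e-05 m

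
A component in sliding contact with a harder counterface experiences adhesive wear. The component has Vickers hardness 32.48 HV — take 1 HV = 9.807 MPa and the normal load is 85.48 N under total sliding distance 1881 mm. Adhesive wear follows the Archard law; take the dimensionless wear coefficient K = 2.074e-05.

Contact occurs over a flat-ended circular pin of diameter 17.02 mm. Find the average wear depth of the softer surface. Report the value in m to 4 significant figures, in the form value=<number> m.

Intermediate values appear rounded. All arithmetic holds exact precision — one final rounding, at 4 significant digits.
Distance covered L = 1881 mm = 1.881 m.
Hardness H = 32.48 HV × 9.807 MPa/HV = 318.5 MPa = 3.185e+08 Pa.
Pin diameter d = 17.02 mm = 0.01702 m. Contact area A = π·d²/4 = π·(0.01702 m)²/4 = 2.275e-04 m².
As SI base values: W = 85.48 N, H = 3.185e+08 Pa, K = 2.074e-05.
Worn volume V = K·W·L/H = 2.074e-05 · 85.48 · 1.881 / 3.185e+08 = 1.047e-11 m³.
Mean wear depth h = V/A = 1.047e-11 / 2.275e-04 = 4.602e-08 m.

value=4.602e-08 m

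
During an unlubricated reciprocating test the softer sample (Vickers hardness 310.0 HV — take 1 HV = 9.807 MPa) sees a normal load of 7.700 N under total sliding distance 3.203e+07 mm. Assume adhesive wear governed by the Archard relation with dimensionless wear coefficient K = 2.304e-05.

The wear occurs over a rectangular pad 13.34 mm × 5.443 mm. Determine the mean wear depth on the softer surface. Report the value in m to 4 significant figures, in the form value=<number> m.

Each operation holds full float precision. The intermediates appear rounded; one final rounding to four significant digits.
Sliding distance L = 3.203e+07 mm = 3.203e+04 m.
Hardness H = 310.0 HV × 9.807 MPa/HV = 3040 MPa = 3.040e+09 Pa.
Pad sides 13.34 mm × 5.443 mm = 0.01334 m × 0.005443 m. Contact area A = 0.01334 m × 0.005443 m = 7.261e-05 m².
Working in SI base units: W = 7.700 N, H = 3.040e+09 Pa, K = 2.304e-05.
Archard relation: V = K·W·L/H = 2.304e-05 · 7.700 · 3.203e+04 / 3.040e+09 = 1.869e-09 m³.
Depth h = V/A = 1.869e-09 / 7.261e-05 = 2.574e-05 m.

value=2.574e-05 m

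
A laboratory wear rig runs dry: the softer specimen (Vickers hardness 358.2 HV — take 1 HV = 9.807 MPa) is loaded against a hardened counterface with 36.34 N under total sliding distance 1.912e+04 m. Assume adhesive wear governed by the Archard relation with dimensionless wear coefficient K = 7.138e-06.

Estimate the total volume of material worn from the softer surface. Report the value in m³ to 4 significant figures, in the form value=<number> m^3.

value=1.412e-09 m^3

Each operation maintains full precision. The intermediates are shown rounded, and one final rounding to 4 significant figures.
Hardness H = 358.2 HV × 9.807 MPa/HV = 3513 MPa = 3.513e+09 Pa.
In SI base units, W = 36.34 N, H = 3.513e+09 Pa, K = 7.138e-06.
Volume removed: V = K·W·L/H = 7.138e-06 · 36.34 · 1.912e+04 / 3.513e+09 = 1.412e-09 m³.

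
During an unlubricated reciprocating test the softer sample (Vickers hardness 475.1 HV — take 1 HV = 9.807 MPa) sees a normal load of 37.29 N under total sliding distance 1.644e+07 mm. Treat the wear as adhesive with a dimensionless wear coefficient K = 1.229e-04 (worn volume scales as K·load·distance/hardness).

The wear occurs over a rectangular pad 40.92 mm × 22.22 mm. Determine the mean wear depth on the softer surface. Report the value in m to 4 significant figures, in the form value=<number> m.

All working math maintains full precision, and the intermediates are shown rounded. Rounded just once to 4 significant figures.
Distance covered L = 1.644e+07 mm = 1.644e+04 m.
Hardness H = 475.1 HV × 9.807 MPa/HV = 4659 MPa = 4.659e+09 Pa.
Pad sides 40.92 mm × 22.22 mm = 0.04092 m × 0.02222 m. Contact area A = 0.04092 m × 0.02222 m = 9.092e-04 m².
Working in SI base units: W = 37.29 N, H = 4.659e+09 Pa, K = 1.229e-04.
Worn volume V = K·W·L/H = 1.229e-04 · 37.29 · 1.644e+04 / 4.659e+09 = 1.617e-08 m³.
Mean depth h = V/A = 1.617e-08 / 9.092e-04 = 1.778e-05 m.

value=1.778e-05 m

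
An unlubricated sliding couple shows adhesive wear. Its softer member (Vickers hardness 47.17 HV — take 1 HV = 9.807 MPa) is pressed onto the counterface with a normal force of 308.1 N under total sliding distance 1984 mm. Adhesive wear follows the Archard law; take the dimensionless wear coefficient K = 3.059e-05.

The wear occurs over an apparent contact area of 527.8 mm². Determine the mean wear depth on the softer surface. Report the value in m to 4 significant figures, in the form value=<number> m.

Every step holds full float precision. Intermediates are displayed rounded, and a single final rounding: four significant figures.
Total distance L = 1984 mm = 1.984 m.
Hardness H = 47.17 HV × 9.807 MPa/HV = 462.6 MPa = 4.626e+08 Pa.
Contact area A = 527.8 mm² = 5.278e-04 m².
As SI base values: W = 308.1 N, H = 4.626e+08 Pa, K = 3.059e-05.
Archard volume V = K·W·L/H = 3.059e-05 · 308.1 · 1.984 / 4.626e+08 = 4.042e-11 m³.
Mean wear depth h = V/A = 4.042e-11 / 5.278e-04 = 7.658e-08 m.

value=7.658e-08 m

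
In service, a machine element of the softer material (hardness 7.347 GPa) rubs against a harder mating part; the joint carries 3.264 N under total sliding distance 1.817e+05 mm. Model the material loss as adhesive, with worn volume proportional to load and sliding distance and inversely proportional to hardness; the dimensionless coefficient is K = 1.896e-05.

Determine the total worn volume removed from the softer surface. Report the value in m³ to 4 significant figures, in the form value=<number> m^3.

Quoted intermediates are rounded; the algebra holds exact precision — one final rounding: 4 significant figures.
Distance covered L = 1.817e+05 mm = 181.7 m.
Hardness H = 7.347 GPa = 7.347e+09 Pa.
Working in SI base units: W = 3.264 N, H = 7.347e+09 Pa, K = 1.896e-05.
Apply Archard: V = K·W·L/H = 1.896e-05 · 3.264 · 181.7 / 7.347e+09 = 1.531e-12 m³.

value=1.531e-12 m^3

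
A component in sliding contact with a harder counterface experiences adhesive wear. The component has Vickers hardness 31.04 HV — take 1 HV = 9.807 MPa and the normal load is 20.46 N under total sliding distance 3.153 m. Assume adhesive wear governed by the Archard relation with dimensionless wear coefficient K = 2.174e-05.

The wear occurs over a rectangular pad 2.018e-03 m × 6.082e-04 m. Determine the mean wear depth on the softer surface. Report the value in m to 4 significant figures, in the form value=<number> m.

All working math runs at exact precision; intermediates are shown rounded. Rounded once at the end, at four significant figures.
Convert: Hardness H = 31.04 HV × 9.807 MPa/HV = 304.4 MPa = 3.044e+08 Pa.
Convert: Contact area A = 2.018e-03 m × 6.082e-04 m = 1.227e-06 m².
Working in SI base units: W = 20.46 N, H = 3.044e+08 Pa, K = 2.174e-05.
Archard relation: V = K·W·L/H = 2.174e-05 · 20.46 · 3.153 / 3.044e+08 = 4.607e-12 m³.
Average depth h = V/A = 4.607e-12 / 1.227e-06 = 3.754e-06 m.

value=3.754e-06 m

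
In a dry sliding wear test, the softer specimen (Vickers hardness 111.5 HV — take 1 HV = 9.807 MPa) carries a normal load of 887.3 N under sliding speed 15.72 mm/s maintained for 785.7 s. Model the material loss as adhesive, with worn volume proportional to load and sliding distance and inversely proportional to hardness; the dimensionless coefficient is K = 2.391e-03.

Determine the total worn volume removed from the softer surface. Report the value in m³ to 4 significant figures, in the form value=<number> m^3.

value=2.396e-08 m^3

Intermediate values appear rounded; every step carries full precision; rounded once at the end: 4 significant digits.
Sliding speed v = 15.72 mm/s = 0.01572 m/s. Distance covered L = v·t = 0.01572 m/s × 785.7 s = 12.35 m.
Hardness H = 111.5 HV × 9.807 MPa/HV = 1093 MPa = 1.093e+09 Pa.
Restated in SI base units: W = 887.3 N, H = 1.093e+09 Pa, K = 2.391e-03.
Archard relation: V = K·W·L/H = 2.391e-03 · 887.3 · 12.35 / 1.093e+09 = 2.396e-08 m³.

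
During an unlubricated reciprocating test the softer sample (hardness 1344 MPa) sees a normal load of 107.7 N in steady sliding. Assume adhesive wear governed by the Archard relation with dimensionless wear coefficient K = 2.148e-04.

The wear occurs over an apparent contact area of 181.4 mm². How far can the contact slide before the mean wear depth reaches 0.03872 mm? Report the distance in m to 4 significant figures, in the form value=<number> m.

value=408.1 m

The intermediates are displayed rounded, and each operation runs at exact precision — a single final rounding: 4 significant figures.
Hardness H = 1344 MPa = 1.344e+09 Pa.
Contact area A = 181.4 mm² = 1.814e-04 m².
Depth limit h_lim = 0.03872 mm = 3.872e-05 m.
Working in SI base units: W = 107.7 N, H = 1.344e+09 Pa, K = 2.148e-04.
Wearable volume V_lim = h_lim·A = 3.872e-05 · 1.814e-04 = 7.024e-09 m³.
So the life L = V_lim·H/(K·W) = 7.024e-09 · 1.344e+09 / (2.148e-04 · 107.7) = 408.1 m.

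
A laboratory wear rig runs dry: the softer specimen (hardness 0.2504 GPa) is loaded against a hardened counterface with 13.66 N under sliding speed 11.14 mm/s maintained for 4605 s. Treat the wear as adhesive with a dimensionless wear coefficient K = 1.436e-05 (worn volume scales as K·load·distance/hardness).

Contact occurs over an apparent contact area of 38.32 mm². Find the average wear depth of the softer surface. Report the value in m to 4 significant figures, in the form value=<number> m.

value=1.049e-06 m

The intermediates are displayed rounded. The algebra carries exact precision; rounded just once to 4 significant digits.
Convert: Sliding speed v = 11.14 mm/s = 0.01114 m/s. Distance covered L = v·t = 0.01114 m/s × 4605 s = 51.30 m.
Convert: Hardness H = 0.2504 GPa = 2.504e+08 Pa.
Convert: Contact area A = 38.32 mm² = 3.832e-05 m².
Expressed in SI base units: W = 13.66 N, H = 2.504e+08 Pa, K = 1.436e-05.
Archard volume V = K·W·L/H = 1.436e-05 · 13.66 · 51.30 / 2.504e+08 = 4.019e-11 m³.
Wear depth h = V/A = 4.019e-11 / 3.832e-05 = 1.049e-06 m.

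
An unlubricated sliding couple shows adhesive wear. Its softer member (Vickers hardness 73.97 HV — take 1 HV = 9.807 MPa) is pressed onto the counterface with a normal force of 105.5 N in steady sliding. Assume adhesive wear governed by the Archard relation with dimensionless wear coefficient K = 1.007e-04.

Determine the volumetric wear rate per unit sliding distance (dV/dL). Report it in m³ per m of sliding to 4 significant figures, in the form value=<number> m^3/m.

value=1.465e-11 m^3/m

Printed values are rounded, and all arithmetic runs at full precision. Rounded just once to 4 significant digits.
Hardness H = 73.97 HV × 9.807 MPa/HV = 725.4 MPa = 7.254e+08 Pa.
Expressed in SI base units: W = 105.5 N, H = 7.254e+08 Pa, K = 1.007e-04.
Rate of wear dV/dL = K·W/H, so: 1.007e-04 · 105.5 / 7.254e+08 = 1.465e-11 m³/m.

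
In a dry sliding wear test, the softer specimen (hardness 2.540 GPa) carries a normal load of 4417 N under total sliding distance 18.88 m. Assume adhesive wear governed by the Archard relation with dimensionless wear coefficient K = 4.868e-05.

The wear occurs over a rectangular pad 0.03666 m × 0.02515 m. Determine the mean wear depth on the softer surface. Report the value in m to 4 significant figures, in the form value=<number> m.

The intermediates are printed rounded, and all arithmetic holds full precision, and a lone final rounding: four significant figures.
Hardness H = 2.540 GPa = 2.540e+09 Pa.
Contact area A = 0.03666 m × 0.02515 m = 9.220e-04 m².
Working in SI base units: W = 4417 N, H = 2.540e+09 Pa, K = 4.868e-05.
Wear volume V = K·W·L/H = 4.868e-05 · 4417 · 18.88 / 2.540e+09 = 1.598e-09 m³.
Depth h = V/A = 1.598e-09 / 9.220e-04 = 1.733e-06 m.

value=1.733e-06 m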